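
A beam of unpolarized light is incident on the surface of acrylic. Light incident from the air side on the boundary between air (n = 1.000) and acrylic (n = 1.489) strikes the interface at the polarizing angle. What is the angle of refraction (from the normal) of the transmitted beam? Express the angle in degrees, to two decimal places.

θ_B = arctan(n₂/n₁) = arctan(1.489/1.000) = 56.12°.
Since θ_B + θ_t = 90° at Brewster incidence, θ_t = 90° − 56.12° = 33.88°.

θ_t ≈ 33.88°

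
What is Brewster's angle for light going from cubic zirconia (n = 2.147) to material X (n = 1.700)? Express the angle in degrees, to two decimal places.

θ_B ≈ 38.37°

Here n₂/n₁ = 1.700/2.147 = 0.7918, and Brewster's law gives tan θ_B = n₂/n₁.
So θ_B = arctan 0.7918 = 38.37°.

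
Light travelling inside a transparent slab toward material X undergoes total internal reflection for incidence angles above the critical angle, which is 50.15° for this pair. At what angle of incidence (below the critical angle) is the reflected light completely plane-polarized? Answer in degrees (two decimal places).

n₂/n₁ = sin θ_c = sin 50.15° = 0.7677.
tan θ_B equals the same ratio, so θ_B = arctan(0.7677) = 37.51°.

θ_B ≈ 37.51°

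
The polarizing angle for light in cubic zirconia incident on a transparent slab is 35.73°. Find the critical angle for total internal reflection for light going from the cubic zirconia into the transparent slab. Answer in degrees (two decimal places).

θ_c ≈ 46.00°

n₂/n₁ = tan 35.73° = 0.7194; the critical angle satisfies sin θ_c = n₂/n₁.
θ_c = arcsin(0.7194) = 46.00°.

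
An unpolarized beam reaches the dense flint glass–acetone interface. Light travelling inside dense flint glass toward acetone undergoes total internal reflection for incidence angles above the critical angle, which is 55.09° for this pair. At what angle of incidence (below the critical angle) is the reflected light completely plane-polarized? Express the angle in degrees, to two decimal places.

θ_B ≈ 39.35°

At the critical angle sin θ_c = n₂/n₁, giving n₂/n₁ = sin 55.09° = 0.8201.
Then tan θ_B = n₂/n₁ = 0.8201, so θ_B = arctan 0.8201 = 39.35°.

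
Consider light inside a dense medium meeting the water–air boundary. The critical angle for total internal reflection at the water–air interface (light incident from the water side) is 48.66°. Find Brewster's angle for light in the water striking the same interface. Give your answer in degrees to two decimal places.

θ_B ≈ 36.90°

n₂/n₁ = sin θ_c = sin 48.66° = 0.7508.
tan θ_B equals the same ratio, so θ_B = arctan(0.7508) = 36.90°.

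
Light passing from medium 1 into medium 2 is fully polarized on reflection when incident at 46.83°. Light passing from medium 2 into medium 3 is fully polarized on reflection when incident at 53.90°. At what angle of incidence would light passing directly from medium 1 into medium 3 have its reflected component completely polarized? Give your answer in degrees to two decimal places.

θ_B ≈ 55.63°

tan θ_B(1→2) = n₂/n₁ = tan 46.83° = 1.0660.
tan θ_B(2→3) = n₃/n₂ = tan 53.90° = 1.3713.
So n₃/n₁ = (n₂/n₁)(n₃/n₂) = 1.0660 × 1.3713 = 1.4619.
θ_B(1→3) = arctan(1.4619) = 55.63°.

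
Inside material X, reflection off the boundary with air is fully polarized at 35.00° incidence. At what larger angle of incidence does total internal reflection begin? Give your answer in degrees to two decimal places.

tan θ_B = n₂/n₁ = tan 35.00° = 0.7002.
Total internal reflection: sin θ_c = n₂/n₁ = 0.7002.
θ_c = arcsin(0.7002) = 44.44°.

θ_c ≈ 44.44°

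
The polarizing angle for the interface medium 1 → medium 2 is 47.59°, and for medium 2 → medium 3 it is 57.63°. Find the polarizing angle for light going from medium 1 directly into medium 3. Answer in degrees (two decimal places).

Each Brewster angle gives a ratio: n₂/n₁ = tan 47.59° = 1.0948, n₃/n₂ = tan 57.63° = 1.5776.
Multiplying, n₃/n₁ = 1.0948 × 1.5776 = 1.7271, and θ_B(1→3) = arctan 1.7271 = 59.93°.

θ_B ≈ 59.93°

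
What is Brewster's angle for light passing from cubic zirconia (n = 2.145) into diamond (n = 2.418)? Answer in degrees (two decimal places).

At Brewster's angle the reflected and refracted rays are perpendicular, which with Snell's law gives tan θ_B = n₂/n₁.
tan θ_B = n₂/n₁ = 2.418/2.145 = 1.1273. Taking the arctangent, θ_B = 48.42°.

θ_B ≈ 48.42°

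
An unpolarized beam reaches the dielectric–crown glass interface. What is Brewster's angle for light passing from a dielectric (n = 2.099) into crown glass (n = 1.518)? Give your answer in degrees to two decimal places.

At Brewster's angle the reflected and refracted rays are perpendicular, which with Snell's law gives tan θ_B = n₂/n₁.
Here n₂/n₁ = 1.518/2.099 = 0.7232, and Brewster's law gives tan θ_B = n₂/n₁. Taking the arctangent, θ_B = 35.87°.

θ_B ≈ 35.87°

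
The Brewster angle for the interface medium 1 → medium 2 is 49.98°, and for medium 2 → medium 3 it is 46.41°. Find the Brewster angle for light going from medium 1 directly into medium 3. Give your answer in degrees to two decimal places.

θ_B ≈ 51.36°

n₂/n₁ = tan 49.98° = 1.1909 and n₃/n₂ = tan 46.41° = 1.0505.
n₃/n₁ = 1.2510. Then tan θ_B(1→3) = n₃/n₁, so θ_B(1→3) = arctan(1.2510) = 51.36°.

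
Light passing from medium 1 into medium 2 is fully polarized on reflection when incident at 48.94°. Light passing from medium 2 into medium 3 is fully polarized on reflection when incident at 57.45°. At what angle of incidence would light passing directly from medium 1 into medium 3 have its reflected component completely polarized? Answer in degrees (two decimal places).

θ_B ≈ 60.92°

tan θ_B(1→2) = n₂/n₁ = tan 48.94° = 1.1479.
tan θ_B(2→3) = n₃/n₂ = tan 57.45° = 1.5667.
n₃/n₁ = 1.7984. Then tan θ_B(1→3) = n₃/n₁, so θ_B(1→3) = arctan(1.7984) = 60.92°.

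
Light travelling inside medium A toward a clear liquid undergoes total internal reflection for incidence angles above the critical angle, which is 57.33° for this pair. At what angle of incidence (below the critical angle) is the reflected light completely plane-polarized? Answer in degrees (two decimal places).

θ_B ≈ 40.09°

n₂/n₁ = sin θ_c = sin 57.33° = 0.8418.
tan θ_B equals the same ratio, so θ_B = arctan(0.8418) = 40.09°.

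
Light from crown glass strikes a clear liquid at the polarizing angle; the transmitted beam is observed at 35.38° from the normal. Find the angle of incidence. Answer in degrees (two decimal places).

θ_B ≈ 54.62°

Since the reflected and refracted rays are at right angles at the polarizing angle, θ_B + θ_t = 90°.
So θ_B = 90° − θ_t = 90° − 35.38° = 54.62°.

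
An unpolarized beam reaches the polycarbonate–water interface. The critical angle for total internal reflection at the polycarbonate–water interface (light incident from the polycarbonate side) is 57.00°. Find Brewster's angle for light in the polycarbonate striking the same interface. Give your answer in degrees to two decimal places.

sin θ_c = n₂/n₁, so n₂/n₁ = sin 57.00° = 0.8387.
Brewster: tan θ_B = n₂/n₁ = 0.8387.
θ_B = arctan(0.8387) = 39.99°.

θ_B ≈ 39.99°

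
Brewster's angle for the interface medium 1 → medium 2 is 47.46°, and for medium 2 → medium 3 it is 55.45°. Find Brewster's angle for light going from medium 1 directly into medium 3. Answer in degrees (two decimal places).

θ_B ≈ 57.71°

tan θ_B(1→2) = n₂/n₁ = tan 47.46° = 1.0898.
tan θ_B(2→3) = n₃/n₂ = tan 55.45° = 1.4523.
So n₃/n₁ = (n₂/n₁)(n₃/n₂) = 1.0898 × 1.4523 = 1.5827.
θ_B(1→3) = arctan(1.5827) = 57.71°.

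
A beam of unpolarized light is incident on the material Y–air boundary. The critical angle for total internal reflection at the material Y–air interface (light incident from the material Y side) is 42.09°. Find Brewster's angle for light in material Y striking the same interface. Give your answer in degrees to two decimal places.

θ_B ≈ 33.83°

At the critical angle sin θ_c = n₂/n₁, giving n₂/n₁ = sin 42.09° = 0.6703.
Then tan θ_B = n₂/n₁ = 0.6703, so θ_B = arctan 0.6703 = 33.83°.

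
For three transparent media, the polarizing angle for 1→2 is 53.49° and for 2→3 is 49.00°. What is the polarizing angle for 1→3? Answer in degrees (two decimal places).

Each Brewster angle gives a ratio: n₂/n₁ = tan 53.49° = 1.3509, n₃/n₂ = tan 49.00° = 1.1504.
n₃/n₁ = 1.5541. Then tan θ_B(1→3) = n₃/n₁, so θ_B(1→3) = arctan(1.5541) = 57.24°.

θ_B ≈ 57.24°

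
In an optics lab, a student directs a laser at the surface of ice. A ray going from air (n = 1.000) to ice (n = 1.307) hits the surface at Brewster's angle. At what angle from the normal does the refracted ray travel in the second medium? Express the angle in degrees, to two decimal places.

θ_t ≈ 37.42°

θ_B = arctan(n₂/n₁) = arctan(1.307/1.000) = 52.58°.
The refracted ray is perpendicular to the reflected ray, so θ_t = 90° − θ_B = 37.42°.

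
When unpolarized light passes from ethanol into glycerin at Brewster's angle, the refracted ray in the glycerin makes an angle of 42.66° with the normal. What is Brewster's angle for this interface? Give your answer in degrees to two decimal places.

Since the reflected and refracted rays are at right angles at the polarizing angle, θ_B + θ_t = 90°.
θ_B = 90° − 42.66° = 47.34°.

θ_B ≈ 47.34°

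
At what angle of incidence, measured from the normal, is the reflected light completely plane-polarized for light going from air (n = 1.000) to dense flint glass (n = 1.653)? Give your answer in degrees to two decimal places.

Here n₂/n₁ = 1.653/1.000 = 1.6530, and Brewster's law gives tan θ_B = n₂/n₁. Taking the arctangent, θ_B = 58.83°.

θ_B ≈ 58.83°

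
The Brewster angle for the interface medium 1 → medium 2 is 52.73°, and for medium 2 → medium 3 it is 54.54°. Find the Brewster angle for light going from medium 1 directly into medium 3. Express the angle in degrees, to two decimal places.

θ_B ≈ 61.54°

n₂/n₁ = tan 52.73° = 1.3141 and n₃/n₂ = tan 54.54° = 1.4040.
Multiplying, n₃/n₁ = 1.3141 × 1.4040 = 1.8450, and θ_B(1→3) = arctan 1.8450 = 61.54°.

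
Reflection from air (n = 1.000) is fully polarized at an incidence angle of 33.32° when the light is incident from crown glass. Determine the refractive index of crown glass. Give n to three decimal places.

Full polarization of the reflected beam means tan θ_B = n₂/n₁, where n₁ is the incident medium (crown glass).
n₁ = n₂ / tan θ_B = 1.000 / tan 33.32° = 1.521.

n ≈ 1.521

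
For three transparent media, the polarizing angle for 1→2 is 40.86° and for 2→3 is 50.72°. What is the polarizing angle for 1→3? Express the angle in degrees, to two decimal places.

n₂/n₁ = tan 40.86° = 0.8650 and n₃/n₂ = tan 50.72° = 1.2226.
n₃/n₁ = 1.0576. Then tan θ_B(1→3) = n₃/n₁, so θ_B(1→3) = arctan(1.0576) = 46.60°.

θ_B ≈ 46.60°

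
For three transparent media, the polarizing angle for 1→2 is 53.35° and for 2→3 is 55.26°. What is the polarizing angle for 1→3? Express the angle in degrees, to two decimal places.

θ_B ≈ 62.71°

Each Brewster angle gives a ratio: n₂/n₁ = tan 53.35° = 1.3440, n₃/n₂ = tan 55.26° = 1.4420.
Multiplying, n₃/n₁ = 1.3440 × 1.4420 = 1.9382, and θ_B(1→3) = arctan 1.9382 = 62.71°.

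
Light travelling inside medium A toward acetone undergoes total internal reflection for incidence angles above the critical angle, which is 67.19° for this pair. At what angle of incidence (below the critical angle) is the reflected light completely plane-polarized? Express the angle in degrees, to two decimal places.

θ_B ≈ 42.67°

n₂/n₁ = sin θ_c = sin 67.19° = 0.9218.
tan θ_B equals the same ratio, so θ_B = arctan(0.9218) = 42.67°.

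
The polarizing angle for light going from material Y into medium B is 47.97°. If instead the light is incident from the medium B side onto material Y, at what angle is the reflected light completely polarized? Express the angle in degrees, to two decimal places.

θ_B' ≈ 42.03°

The two Brewster angles are complementary: θ_B' = 90° − θ_B = 90° − 47.97° = 42.03°.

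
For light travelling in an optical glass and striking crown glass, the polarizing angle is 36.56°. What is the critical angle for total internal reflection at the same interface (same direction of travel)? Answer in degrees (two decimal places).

θ_c ≈ 47.87°

tan θ_B = n₂/n₁ = tan 36.56° = 0.7416.
Total internal reflection: sin θ_c = n₂/n₁ = 0.7416.
θ_c = arcsin(0.7416) = 47.87°.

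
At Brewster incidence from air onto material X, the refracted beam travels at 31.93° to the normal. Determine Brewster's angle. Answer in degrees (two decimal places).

θ_B ≈ 58.07°

Brewster's condition makes the reflected and refracted beams perpendicular: θ_B + θ_t = 90°.
θ_B = 90° − 31.93° = 58.07°.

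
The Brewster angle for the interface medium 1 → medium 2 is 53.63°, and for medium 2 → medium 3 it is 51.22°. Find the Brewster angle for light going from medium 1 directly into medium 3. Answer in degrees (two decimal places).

tan θ_B(1→2) = n₂/n₁ = tan 53.63° = 1.3579.
tan θ_B(2→3) = n₃/n₂ = tan 51.22° = 1.2446.
n₃/n₁ = 1.6900. Then tan θ_B(1→3) = n₃/n₁, so θ_B(1→3) = arctan(1.6900) = 59.39°.

θ_B ≈ 59.39°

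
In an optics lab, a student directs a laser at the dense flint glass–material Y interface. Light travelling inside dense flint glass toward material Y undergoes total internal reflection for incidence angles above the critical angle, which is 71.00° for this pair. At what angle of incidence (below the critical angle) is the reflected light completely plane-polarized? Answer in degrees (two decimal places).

θ_B ≈ 43.40°

At the critical angle sin θ_c = n₂/n₁, giving n₂/n₁ = sin 71.00° = 0.9455.
Then tan θ_B = n₂/n₁ = 0.9455, so θ_B = arctan 0.9455 = 43.40°.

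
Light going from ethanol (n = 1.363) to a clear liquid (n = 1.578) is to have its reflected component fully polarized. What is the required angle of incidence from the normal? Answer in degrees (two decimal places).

θ_B ≈ 49.18°

Here n₂/n₁ = 1.578/1.363 = 1.1577, and Brewster's law gives tan θ_B = n₂/n₁.
θ_B = arctan(1.1577) = 49.18°.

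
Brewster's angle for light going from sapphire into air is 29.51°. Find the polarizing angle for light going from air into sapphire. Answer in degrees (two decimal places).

θ_B' ≈ 60.49°

The two Brewster angles are complementary: θ_B' = 90° − θ_B = 90° − 29.51° = 60.49°.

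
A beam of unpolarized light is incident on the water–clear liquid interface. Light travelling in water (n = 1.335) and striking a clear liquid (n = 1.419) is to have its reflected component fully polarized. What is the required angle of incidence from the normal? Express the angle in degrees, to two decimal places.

θ_B ≈ 46.75°

Here n₂/n₁ = 1.419/1.335 = 1.0629, and Brewster's law gives tan θ_B = n₂/n₁. Taking the arctangent, θ_B = 46.75°.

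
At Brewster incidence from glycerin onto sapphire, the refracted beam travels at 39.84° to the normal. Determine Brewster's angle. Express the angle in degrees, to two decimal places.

θ_B ≈ 50.16°

Brewster's condition makes the reflected and refracted beams perpendicular: θ_B + θ_t = 90°.
So θ_B = 90° − θ_t = 90° − 39.84° = 50.16°.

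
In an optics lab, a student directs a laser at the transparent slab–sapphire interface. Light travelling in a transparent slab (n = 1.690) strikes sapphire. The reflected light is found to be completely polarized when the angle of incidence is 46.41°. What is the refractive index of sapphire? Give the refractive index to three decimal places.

At Brewster's angle, tan θ_B = n₂/n₁ with n₁ on the incident side (a transparent slab) and n₂ on the transmitted side (sapphire).
n₂ = n₁ tan θ_B = 1.690 × tan 46.41° = 1.775.

n ≈ 1.775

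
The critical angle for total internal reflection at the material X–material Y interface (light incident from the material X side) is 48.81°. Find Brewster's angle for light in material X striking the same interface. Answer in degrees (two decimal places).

θ_B ≈ 36.96°

sin θ_c = n₂/n₁, so n₂/n₁ = sin 48.81° = 0.7525.
Brewster: tan θ_B = n₂/n₁ = 0.7525.
θ_B = arctan(0.7525) = 36.96°.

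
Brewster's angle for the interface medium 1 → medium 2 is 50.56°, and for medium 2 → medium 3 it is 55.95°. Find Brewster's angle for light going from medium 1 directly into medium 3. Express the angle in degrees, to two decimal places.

θ_B ≈ 60.93°

n₂/n₁ = tan 50.56° = 1.2157 and n₃/n₂ = tan 55.95° = 1.4798.
Multiplying, n₃/n₁ = 1.2157 × 1.4798 = 1.7989, and θ_B(1→3) = arctan 1.7989 = 60.93°.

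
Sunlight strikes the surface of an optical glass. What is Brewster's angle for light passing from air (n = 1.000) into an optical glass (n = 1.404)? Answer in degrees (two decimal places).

Brewster's condition: tan θ_B = n₂/n₁ = 1.404/1.000 = 1.4040.
θ_B = arctan(1.4040) = 54.54°.

θ_B ≈ 54.54°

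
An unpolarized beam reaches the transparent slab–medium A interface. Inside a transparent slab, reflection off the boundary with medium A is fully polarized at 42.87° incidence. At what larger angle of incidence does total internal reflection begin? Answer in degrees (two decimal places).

n₂/n₁ = tan 42.87° = 0.9283; the critical angle satisfies sin θ_c = n₂/n₁.
θ_c = arcsin(0.9283) = 68.17°.

θ_c ≈ 68.17°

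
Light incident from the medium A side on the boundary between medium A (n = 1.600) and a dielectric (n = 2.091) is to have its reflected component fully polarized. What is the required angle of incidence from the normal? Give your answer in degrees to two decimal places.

θ_B ≈ 52.58°

tan θ_B = n₂/n₁ = 2.091/1.600 = 1.3069. Taking the arctangent, θ_B = 52.58°.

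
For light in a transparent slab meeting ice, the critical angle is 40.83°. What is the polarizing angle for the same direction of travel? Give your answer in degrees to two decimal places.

θ_B ≈ 33.18°

At the critical angle sin θ_c = n₂/n₁, giving n₂/n₁ = sin 40.83° = 0.6538.
Then tan θ_B = n₂/n₁ = 0.6538, so θ_B = arctan 0.6538 = 33.18°.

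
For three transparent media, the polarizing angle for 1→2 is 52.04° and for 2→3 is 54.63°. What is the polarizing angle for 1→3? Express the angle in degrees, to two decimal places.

θ_B ≈ 61.02°

Each Brewster angle gives a ratio: n₂/n₁ = tan 52.04° = 1.2818, n₃/n₂ = tan 54.63° = 1.4087.
n₃/n₁ = 1.8056. Then tan θ_B(1→3) = n₃/n₁, so θ_B(1→3) = arctan(1.8056) = 61.02°.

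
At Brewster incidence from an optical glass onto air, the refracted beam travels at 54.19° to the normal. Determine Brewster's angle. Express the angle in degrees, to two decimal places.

Since the reflected and refracted rays are at right angles at the polarizing angle, θ_B + θ_t = 90°.
So θ_B = 90° − θ_t = 90° − 54.19° = 35.81°.

θ_B ≈ 35.81°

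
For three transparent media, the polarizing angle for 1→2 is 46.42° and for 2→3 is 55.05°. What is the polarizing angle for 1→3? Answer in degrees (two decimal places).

Each Brewster angle gives a ratio: n₂/n₁ = tan 46.42° = 1.0508, n₃/n₂ = tan 55.05° = 1.4308.
So n₃/n₁ = (n₂/n₁)(n₃/n₂) = 1.0508 × 1.4308 = 1.5035.
θ_B(1→3) = arctan(1.5035) = 56.37°.

θ_B ≈ 56.37°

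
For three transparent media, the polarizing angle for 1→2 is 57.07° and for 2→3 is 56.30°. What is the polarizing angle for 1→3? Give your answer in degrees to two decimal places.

tan θ_B(1→2) = n₂/n₁ = tan 57.07° = 1.5440.
tan θ_B(2→3) = n₃/n₂ = tan 56.30° = 1.4994.
Multiplying, n₃/n₁ = 1.5440 × 1.4994 = 2.3151, and θ_B(1→3) = arctan 2.3151 = 66.64°.

θ_B ≈ 66.64°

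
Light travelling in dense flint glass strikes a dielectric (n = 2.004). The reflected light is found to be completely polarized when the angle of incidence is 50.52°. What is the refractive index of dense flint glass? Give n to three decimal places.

Full polarization of the reflected beam means tan θ_B = n₂/n₁, where n₁ is the incident medium (dense flint glass).
n₁ = n₂ / tan θ_B = 2.004 / tan 50.52° = 1.651.

n ≈ 1.651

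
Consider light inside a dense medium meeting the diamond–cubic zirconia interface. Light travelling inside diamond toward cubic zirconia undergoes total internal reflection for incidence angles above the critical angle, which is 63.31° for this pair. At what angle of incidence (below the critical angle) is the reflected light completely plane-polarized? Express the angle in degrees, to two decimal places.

n₂/n₁ = sin θ_c = sin 63.31° = 0.8934.
tan θ_B equals the same ratio, so θ_B = arctan(0.8934) = 41.78°.

θ_B ≈ 41.78°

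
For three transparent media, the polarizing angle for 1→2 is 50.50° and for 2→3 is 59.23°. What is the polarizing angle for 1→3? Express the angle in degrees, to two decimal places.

θ_B ≈ 63.86°

n₂/n₁ = tan 50.50° = 1.2131 and n₃/n₂ = tan 59.23° = 1.6795.
Multiplying, n₃/n₁ = 1.2131 × 1.6795 = 2.0374, and θ_B(1→3) = arctan 2.0374 = 63.86°.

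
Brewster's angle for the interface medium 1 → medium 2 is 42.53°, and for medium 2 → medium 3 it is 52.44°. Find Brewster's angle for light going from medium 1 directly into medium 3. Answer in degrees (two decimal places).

θ_B ≈ 50.03°

Each Brewster angle gives a ratio: n₂/n₁ = tan 42.53° = 0.9173, n₃/n₂ = tan 52.44° = 1.3004.
Multiplying, n₃/n₁ = 0.9173 × 1.3004 = 1.1929, and θ_B(1→3) = arctan 1.1929 = 50.03°.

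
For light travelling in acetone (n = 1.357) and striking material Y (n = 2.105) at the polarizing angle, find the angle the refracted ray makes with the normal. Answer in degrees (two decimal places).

First find Brewster's angle: tan θ_B = 2.105/1.357 = 1.5512, giving θ_B = 57.19°.
The refracted ray is perpendicular to the reflected ray, so θ_t = 90° − θ_B = 32.81°.

θ_t ≈ 32.81°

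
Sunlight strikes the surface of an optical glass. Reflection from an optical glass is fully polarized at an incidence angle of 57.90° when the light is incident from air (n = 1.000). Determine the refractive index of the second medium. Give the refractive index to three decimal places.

At the Brewster angle, tan θ_B = n₂/n₁ with n₁ on the incident side (air) and n₂ on the transmitted side (an optical glass).
n₂ = n₁ tan θ_B = 1.000 × tan 57.90° = 1.594.

n ≈ 1.594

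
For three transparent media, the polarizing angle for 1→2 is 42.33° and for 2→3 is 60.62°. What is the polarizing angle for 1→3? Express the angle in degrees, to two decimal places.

θ_B ≈ 58.28°

Each Brewster angle gives a ratio: n₂/n₁ = tan 42.33° = 0.9109, n₃/n₂ = tan 60.62° = 1.7762.
n₃/n₁ = 1.6179. Then tan θ_B(1→3) = n₃/n₁, so θ_B(1→3) = arctan(1.6179) = 58.28°.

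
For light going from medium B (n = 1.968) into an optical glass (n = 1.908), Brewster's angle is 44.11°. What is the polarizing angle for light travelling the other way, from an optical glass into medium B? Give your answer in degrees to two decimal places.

The two Brewster angles are complementary: θ_B' = 90° − θ_B = 90° − 44.11° = 45.89°.

θ_B' ≈ 45.89°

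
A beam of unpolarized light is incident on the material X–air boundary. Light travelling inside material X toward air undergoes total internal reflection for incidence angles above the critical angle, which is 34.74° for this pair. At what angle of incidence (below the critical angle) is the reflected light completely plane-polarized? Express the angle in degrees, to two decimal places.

θ_B ≈ 29.68°

At the critical angle sin θ_c = n₂/n₁, giving n₂/n₁ = sin 34.74° = 0.5699.
Then tan θ_B = n₂/n₁ = 0.5699, so θ_B = arctan 0.5699 = 29.68°.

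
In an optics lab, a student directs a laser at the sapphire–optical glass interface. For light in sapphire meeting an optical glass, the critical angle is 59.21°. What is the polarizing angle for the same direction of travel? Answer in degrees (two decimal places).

n₂/n₁ = sin θ_c = sin 59.21° = 0.8590.
tan θ_B equals the same ratio, so θ_B = arctan(0.8590) = 40.66°.

θ_B ≈ 40.66°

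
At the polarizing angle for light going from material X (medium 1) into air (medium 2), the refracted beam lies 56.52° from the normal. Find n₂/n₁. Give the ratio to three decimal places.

n₂/n₁ ≈ 0.661

At Brewster incidence θ_B = 90° − θ_t = 90° − 56.52° = 33.48°.
Then n₂/n₁ = tan θ_B = tan 33.48° = 0.661.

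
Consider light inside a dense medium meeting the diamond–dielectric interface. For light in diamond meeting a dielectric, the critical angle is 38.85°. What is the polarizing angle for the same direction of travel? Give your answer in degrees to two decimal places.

θ_B ≈ 32.10°

At the critical angle sin θ_c = n₂/n₁, giving n₂/n₁ = sin 38.85° = 0.6273.
Then tan θ_B = n₂/n₁ = 0.6273, so θ_B = arctan 0.6273 = 32.10°.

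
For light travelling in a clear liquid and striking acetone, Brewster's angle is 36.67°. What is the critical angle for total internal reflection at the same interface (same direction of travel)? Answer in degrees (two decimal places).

θ_c ≈ 48.12°

From Brewster, n₂/n₁ = tan θ_B = tan 36.67° = 0.7446.
Then sin θ_c = n₂/n₁ = 0.7446, so θ_c = arcsin 0.7446 = 48.12°.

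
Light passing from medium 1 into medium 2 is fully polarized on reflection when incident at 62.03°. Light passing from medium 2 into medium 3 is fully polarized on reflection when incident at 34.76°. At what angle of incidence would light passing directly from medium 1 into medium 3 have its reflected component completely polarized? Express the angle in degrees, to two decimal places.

tan θ_B(1→2) = n₂/n₁ = tan 62.03° = 1.8831.
tan θ_B(2→3) = n₃/n₂ = tan 34.76° = 0.6940.
So n₃/n₁ = (n₂/n₁)(n₃/n₂) = 1.8831 × 0.6940 = 1.3068.
θ_B(1→3) = arctan(1.3068) = 52.58°.

θ_B ≈ 52.58°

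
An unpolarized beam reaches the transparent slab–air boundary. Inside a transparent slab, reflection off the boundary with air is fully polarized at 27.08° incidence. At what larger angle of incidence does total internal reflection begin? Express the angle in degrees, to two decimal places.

θ_c ≈ 30.75°

tan θ_B = n₂/n₁ = tan 27.08° = 0.5113.
Total internal reflection: sin θ_c = n₂/n₁ = 0.5113.
θ_c = arcsin(0.5113) = 30.75°.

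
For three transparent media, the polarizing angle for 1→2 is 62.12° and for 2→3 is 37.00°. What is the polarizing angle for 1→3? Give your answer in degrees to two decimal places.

θ_B ≈ 54.93°

Each Brewster angle gives a ratio: n₂/n₁ = tan 62.12° = 1.8903, n₃/n₂ = tan 37.00° = 0.7536.
So n₃/n₁ = (n₂/n₁)(n₃/n₂) = 1.8903 × 0.7536 = 1.4244.
θ_B(1→3) = arctan(1.4244) = 54.93°.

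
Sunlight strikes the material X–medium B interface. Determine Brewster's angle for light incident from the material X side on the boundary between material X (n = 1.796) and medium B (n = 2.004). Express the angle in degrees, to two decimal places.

The reflected p-component vanishes when tan θ_B = n₂/n₁.
tan θ_B = n₂/n₁ = 2.004/1.796 = 1.1158.
θ_B = arctan(1.1158) = 48.13°.

θ_B ≈ 48.13°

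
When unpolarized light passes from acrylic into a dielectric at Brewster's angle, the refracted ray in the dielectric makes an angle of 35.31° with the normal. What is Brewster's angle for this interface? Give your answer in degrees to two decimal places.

θ_B ≈ 54.69°

At Brewster's angle the reflected and refracted rays are perpendicular, so θ_B + θ_t = 90°.
θ_B = 90° − 35.31° = 54.69°.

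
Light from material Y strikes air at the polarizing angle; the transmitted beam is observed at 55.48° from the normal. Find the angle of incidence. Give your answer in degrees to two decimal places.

At Brewster's angle the reflected and refracted rays are perpendicular, so θ_B + θ_t = 90°.
θ_B = 90° − 55.48° = 34.52°.

θ_B ≈ 34.52°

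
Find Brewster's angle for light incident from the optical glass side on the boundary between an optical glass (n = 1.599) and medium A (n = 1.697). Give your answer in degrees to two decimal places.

Here n₂/n₁ = 1.697/1.599 = 1.0613, and Brewster's law gives tan θ_B = n₂/n₁. Taking the arctangent, θ_B = 46.70°.

θ_B ≈ 46.70°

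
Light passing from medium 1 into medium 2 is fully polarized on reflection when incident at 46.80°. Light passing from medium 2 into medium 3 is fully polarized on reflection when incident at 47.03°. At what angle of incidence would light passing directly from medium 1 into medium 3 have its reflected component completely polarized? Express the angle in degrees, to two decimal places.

θ_B ≈ 48.82°

tan θ_B(1→2) = n₂/n₁ = tan 46.80° = 1.0649.
tan θ_B(2→3) = n₃/n₂ = tan 47.03° = 1.0735.
n₃/n₁ = 1.1432. Then tan θ_B(1→3) = n₃/n₁, so θ_B(1→3) = arctan(1.1432) = 48.82°.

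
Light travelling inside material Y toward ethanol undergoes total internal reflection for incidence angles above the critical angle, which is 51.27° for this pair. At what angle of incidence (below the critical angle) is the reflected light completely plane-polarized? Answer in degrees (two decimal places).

n₂/n₁ = sin θ_c = sin 51.27° = 0.7801.
tan θ_B equals the same ratio, so θ_B = arctan(0.7801) = 37.96°.

θ_B ≈ 37.96°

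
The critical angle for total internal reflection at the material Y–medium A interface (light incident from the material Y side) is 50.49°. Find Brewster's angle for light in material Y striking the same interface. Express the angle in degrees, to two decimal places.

n₂/n₁ = sin θ_c = sin 50.49° = 0.7715.
tan θ_B equals the same ratio, so θ_B = arctan(0.7715) = 37.65°.

θ_B ≈ 37.65°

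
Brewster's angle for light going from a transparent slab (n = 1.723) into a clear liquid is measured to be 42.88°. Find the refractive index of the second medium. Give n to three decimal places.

n ≈ 1.600

Full polarization of the reflected beam means tan θ_B = n₂/n₁, where n₁ is the incident medium (a transparent slab).
n₂ = n₁ tan θ_B = 1.723 × tan 42.88° = 1.600.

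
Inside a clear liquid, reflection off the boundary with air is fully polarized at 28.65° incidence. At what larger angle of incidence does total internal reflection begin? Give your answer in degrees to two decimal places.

tan θ_B = n₂/n₁ = tan 28.65° = 0.5464.
Total internal reflection: sin θ_c = n₂/n₁ = 0.5464.
θ_c = arcsin(0.5464) = 33.12°.

θ_c ≈ 33.12°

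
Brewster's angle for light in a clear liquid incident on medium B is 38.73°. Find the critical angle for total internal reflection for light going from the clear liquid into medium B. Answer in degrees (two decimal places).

From Brewster, n₂/n₁ = tan θ_B = tan 38.73° = 0.8020.
Then sin θ_c = n₂/n₁ = 0.8020, so θ_c = arcsin 0.8020 = 53.32°.

θ_c ≈ 53.32°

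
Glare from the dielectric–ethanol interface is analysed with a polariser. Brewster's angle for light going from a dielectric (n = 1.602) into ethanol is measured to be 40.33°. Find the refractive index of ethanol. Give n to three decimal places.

Brewster's law: tan θ_B = n₂/n₁ (light incident in a dielectric, refracted into ethanol).
n₂ = n₁ tan θ_B = 1.602 × tan 40.33° = 1.360.

n ≈ 1.360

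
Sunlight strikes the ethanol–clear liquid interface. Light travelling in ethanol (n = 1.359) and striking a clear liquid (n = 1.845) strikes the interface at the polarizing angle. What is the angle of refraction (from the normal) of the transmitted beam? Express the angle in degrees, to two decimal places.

tan θ_B = n₂/n₁ = 1.845/1.359 = 1.3576, so θ_B = 53.63°.
The refracted ray is perpendicular to the reflected ray, so θ_t = 90° − θ_B = 36.37°.

θ_t ≈ 36.37°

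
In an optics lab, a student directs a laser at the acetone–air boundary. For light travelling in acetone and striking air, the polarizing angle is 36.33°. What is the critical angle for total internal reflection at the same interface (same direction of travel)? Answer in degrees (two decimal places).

θ_c ≈ 47.34°

n₂/n₁ = tan 36.33° = 0.7354; the critical angle satisfies sin θ_c = n₂/n₁.
θ_c = arcsin(0.7354) = 47.34°.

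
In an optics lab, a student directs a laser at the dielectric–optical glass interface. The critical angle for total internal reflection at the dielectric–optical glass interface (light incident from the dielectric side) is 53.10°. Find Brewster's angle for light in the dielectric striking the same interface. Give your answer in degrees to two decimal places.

θ_B ≈ 38.65°

sin θ_c = n₂/n₁, so n₂/n₁ = sin 53.10° = 0.7997.
Brewster: tan θ_B = n₂/n₁ = 0.7997.
θ_B = arctan(0.7997) = 38.65°.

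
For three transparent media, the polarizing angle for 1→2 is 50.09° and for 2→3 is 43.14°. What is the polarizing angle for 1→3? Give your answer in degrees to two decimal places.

Each Brewster angle gives a ratio: n₂/n₁ = tan 50.09° = 1.1956, n₃/n₂ = tan 43.14° = 0.9371.
Multiplying, n₃/n₁ = 1.1956 × 0.9371 = 1.1204, and θ_B(1→3) = arctan 1.1204 = 48.25°.

θ_B ≈ 48.25°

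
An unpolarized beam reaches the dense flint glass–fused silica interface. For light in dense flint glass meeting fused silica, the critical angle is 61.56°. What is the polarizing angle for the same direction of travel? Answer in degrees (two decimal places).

θ_B ≈ 41.33°

sin θ_c = n₂/n₁, so n₂/n₁ = sin 61.56° = 0.8793.
Brewster: tan θ_B = n₂/n₁ = 0.8793.
θ_B = arctan(0.8793) = 41.33°.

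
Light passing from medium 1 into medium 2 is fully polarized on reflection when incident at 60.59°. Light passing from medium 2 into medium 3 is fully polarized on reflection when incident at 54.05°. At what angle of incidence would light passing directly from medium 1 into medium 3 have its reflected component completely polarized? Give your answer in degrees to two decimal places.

Each Brewster angle gives a ratio: n₂/n₁ = tan 60.59° = 1.7740, n₃/n₂ = tan 54.05° = 1.3789.
Multiplying, n₃/n₁ = 1.7740 × 1.3789 = 2.4462, and θ_B(1→3) = arctan 2.4462 = 67.77°.

θ_B ≈ 67.77°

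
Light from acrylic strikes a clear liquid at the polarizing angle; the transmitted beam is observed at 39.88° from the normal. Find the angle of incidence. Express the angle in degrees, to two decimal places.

At Brewster's angle the reflected and refracted rays are perpendicular, so θ_B + θ_t = 90°.
θ_B = 90° − 39.88° = 50.12°.

θ_B ≈ 50.12°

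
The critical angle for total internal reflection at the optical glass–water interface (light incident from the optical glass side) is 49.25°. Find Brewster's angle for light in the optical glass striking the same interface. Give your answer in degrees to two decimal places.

θ_B ≈ 37.15°

n₂/n₁ = sin θ_c = sin 49.25° = 0.7576.
tan θ_B equals the same ratio, so θ_B = arctan(0.7576) = 37.15°.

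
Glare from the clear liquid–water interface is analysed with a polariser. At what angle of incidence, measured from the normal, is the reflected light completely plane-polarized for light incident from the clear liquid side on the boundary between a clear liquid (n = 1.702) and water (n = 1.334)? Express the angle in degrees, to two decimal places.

At Brewster's angle the reflected and refracted rays are perpendicular, which with Snell's law gives tan θ_B = n₂/n₁.
tan θ_B = n₂/n₁ = 1.334/1.702 = 0.7838.
θ_B = arctan(0.7838) = 38.09°.

θ_B ≈ 38.09°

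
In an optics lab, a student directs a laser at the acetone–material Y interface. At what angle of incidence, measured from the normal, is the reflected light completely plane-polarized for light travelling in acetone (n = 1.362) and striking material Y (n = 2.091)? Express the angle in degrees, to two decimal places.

The reflected p-component vanishes when tan θ_B = n₂/n₁.
Here n₂/n₁ = 2.091/1.362 = 1.5352, and Brewster's law gives tan θ_B = n₂/n₁.
So θ_B = arctan 1.5352 = 56.92°.

θ_B ≈ 56.92°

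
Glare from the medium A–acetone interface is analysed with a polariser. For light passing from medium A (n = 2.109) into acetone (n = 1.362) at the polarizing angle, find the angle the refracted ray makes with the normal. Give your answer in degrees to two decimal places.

tan θ_B = n₂/n₁ = 1.362/2.109 = 0.6458, so θ_B = 32.85°.
Since θ_B + θ_t = 90° at Brewster incidence, θ_t = 90° − 32.85° = 57.15°.

θ_t ≈ 57.15°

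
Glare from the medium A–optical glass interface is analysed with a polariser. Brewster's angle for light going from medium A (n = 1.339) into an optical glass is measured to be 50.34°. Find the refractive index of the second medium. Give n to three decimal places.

n ≈ 1.615

Brewster's law: tan θ_B = n₂/n₁ (light incident in medium A, refracted into an optical glass).
n₂ = n₁ tan θ_B = 1.339 × tan 50.34° = 1.615.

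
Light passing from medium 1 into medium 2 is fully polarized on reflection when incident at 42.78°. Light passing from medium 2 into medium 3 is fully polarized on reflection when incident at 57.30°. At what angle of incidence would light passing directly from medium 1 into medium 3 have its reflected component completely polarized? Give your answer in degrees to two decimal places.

tan θ_B(1→2) = n₂/n₁ = tan 42.78° = 0.9254.
tan θ_B(2→3) = n₃/n₂ = tan 57.30° = 1.5577.
So n₃/n₁ = (n₂/n₁)(n₃/n₂) = 0.9254 × 1.5577 = 1.4414.
θ_B(1→3) = arctan(1.4414) = 55.25°.

θ_B ≈ 55.25°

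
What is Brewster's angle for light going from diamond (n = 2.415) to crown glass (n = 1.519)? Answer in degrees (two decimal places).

Here n₂/n₁ = 1.519/2.415 = 0.6290, and Brewster's law gives tan θ_B = n₂/n₁.
θ_B = arctan(0.6290) = 32.17°.

θ_B ≈ 32.17°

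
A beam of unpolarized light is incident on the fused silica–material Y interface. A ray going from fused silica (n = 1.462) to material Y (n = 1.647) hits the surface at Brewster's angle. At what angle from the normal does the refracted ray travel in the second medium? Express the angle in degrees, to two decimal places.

θ_t ≈ 41.59°

θ_B = arctan(n₂/n₁) = arctan(1.647/1.462) = 48.41°.
Since θ_B + θ_t = 90° at Brewster incidence, θ_t = 90° − 48.41° = 41.59°.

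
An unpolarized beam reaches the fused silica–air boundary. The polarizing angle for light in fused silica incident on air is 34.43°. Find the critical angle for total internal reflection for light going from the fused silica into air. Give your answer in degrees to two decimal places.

θ_c ≈ 43.27°

n₂/n₁ = tan 34.43° = 0.6855; the critical angle satisfies sin θ_c = n₂/n₁.
θ_c = arcsin(0.6855) = 43.27°.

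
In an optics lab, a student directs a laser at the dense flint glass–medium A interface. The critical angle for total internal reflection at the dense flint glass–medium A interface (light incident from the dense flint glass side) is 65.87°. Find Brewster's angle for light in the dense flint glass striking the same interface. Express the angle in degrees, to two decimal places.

θ_B ≈ 42.38°

At the critical angle sin θ_c = n₂/n₁, giving n₂/n₁ = sin 65.87° = 0.9126.
Then tan θ_B = n₂/n₁ = 0.9126, so θ_B = arctan 0.9126 = 42.38°.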